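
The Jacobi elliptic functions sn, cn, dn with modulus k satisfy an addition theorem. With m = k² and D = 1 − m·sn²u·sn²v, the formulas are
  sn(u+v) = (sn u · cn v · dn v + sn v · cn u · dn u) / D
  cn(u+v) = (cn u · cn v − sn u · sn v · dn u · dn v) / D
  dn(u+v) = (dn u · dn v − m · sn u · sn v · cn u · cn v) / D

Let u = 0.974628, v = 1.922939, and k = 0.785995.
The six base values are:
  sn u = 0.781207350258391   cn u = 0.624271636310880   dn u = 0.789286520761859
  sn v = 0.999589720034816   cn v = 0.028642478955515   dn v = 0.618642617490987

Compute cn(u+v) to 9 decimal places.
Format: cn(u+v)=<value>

cn(u+v)=-0.583067274

m = k² = 0.617788140025
D = 1 − m·sn²u·sn²v = 0.6232825214665994
cn(u+v) = (cn u·cn v − sn u·sn v·dn u·dn v)/D = -0.363415640646297/0.6232825214665994 = -0.5830672738763327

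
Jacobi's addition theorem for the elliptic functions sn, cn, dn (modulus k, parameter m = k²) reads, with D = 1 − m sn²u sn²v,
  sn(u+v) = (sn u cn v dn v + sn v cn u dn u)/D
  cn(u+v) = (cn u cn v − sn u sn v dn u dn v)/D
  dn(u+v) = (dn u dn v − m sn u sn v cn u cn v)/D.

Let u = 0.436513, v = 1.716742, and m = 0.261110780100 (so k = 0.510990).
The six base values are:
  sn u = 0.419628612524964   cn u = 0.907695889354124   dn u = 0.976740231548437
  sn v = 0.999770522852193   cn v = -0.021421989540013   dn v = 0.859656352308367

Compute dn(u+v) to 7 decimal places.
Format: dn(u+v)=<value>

m = k² = 0.2611107801
D = 1 − m·sn²u·sn²v = 0.9540425795433712
dn(u+v) = (dn u·dn v − m·sn u·sn v·cn u·cn v)/D = 0.8417909975328527/0.9540425795433712 = 0.8823411193405594

dn(u+v)=0.8823411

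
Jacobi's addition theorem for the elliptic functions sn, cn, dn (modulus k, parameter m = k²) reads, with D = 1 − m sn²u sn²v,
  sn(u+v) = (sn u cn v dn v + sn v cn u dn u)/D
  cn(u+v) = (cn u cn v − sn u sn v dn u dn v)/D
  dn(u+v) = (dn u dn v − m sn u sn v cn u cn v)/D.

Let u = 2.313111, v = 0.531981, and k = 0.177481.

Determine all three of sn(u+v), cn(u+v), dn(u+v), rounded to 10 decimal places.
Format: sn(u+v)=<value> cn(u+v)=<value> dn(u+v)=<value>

sn u = 0.751840563743664, cn u = -0.6593449527444716, dn u = 0.9910572416632088
sn v = 0.5065980192156761, cn v = 0.8621823745164091, dn v = 0.9959497567764721
m = k² = 0.031499505361
D = 1 − m·sn²u·sn²v = 0.9954303575994788
sn(u+v) = (sn u·cn v·dn v + sn v·cn u·dn u)/D = 0.3145624574887111/0.9954303575994788 = 0.3160064941632797
cn(u+v) = (cn u·cn v − sn u·sn v·dn u·dn v)/D = -0.9444215463283803/0.9954303575994788 = -0.9487570266652222
dn(u+v) = (dn u·dn v − m·sn u·sn v·cn u·cn v)/D = 0.9938635395644593/0.9954303575994788 = 0.998425989298942

sn(u+v)=0.3160064942 cn(u+v)=-0.9487570267 dn(u+v)=0.9984259893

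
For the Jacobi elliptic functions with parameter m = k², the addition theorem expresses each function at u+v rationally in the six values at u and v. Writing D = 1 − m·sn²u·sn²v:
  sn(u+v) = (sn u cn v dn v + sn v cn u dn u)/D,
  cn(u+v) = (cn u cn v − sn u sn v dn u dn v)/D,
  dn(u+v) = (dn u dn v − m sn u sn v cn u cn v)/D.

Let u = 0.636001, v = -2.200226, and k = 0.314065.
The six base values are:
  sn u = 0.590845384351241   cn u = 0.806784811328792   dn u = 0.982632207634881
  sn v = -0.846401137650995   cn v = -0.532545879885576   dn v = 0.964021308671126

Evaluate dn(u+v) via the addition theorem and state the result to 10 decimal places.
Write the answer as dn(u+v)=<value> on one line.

dn(u+v)=0.9495075661

m = k² = 0.098636824225
D = 1 − m·sn²u·sn²v = 0.9753316982483726
dn(u+v) = (dn u·dn v − m·sn u·sn v·cn u·cn v)/D = 0.9260848269669142/0.9753316982483726 = 0.949507566123502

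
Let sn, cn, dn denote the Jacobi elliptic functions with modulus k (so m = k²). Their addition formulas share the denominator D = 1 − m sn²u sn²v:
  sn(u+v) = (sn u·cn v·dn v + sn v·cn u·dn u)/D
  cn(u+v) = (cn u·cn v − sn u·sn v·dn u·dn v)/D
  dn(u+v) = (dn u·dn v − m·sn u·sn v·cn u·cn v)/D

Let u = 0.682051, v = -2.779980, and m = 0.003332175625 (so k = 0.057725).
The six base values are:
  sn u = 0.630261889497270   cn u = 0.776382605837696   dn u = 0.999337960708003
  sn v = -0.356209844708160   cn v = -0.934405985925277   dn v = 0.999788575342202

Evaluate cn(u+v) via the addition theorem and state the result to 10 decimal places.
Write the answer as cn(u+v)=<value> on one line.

m = k² = 0.003332175625
D = 1 − m·sn²u·sn²v = 0.9998320493018337
cn(u+v) = (cn u·cn v − sn u·sn v·dn u·dn v)/D = -0.5011471305072163/0.9998320493018337 = -0.5012313126561197

cn(u+v)=-0.5012313127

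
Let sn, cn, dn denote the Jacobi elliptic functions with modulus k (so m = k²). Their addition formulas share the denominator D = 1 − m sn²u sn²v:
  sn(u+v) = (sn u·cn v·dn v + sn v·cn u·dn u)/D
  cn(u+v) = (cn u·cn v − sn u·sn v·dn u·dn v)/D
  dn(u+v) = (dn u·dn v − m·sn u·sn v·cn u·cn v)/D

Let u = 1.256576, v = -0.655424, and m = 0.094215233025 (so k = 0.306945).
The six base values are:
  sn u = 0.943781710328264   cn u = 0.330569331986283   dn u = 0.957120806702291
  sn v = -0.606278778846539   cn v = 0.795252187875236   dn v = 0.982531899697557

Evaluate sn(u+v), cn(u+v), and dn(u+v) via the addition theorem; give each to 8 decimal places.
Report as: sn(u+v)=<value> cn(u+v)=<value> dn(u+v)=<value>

m = k² = 0.094215233025
D = 1 − m·sn²u·sn²v = 0.9691532811829201
sn(u+v) = (sn u·cn v·dn v + sn v·cn u·dn u)/D = 0.5456104396228469/0.9691532811829201 = 0.5629764147905384
cn(u+v) = (cn u·cn v − sn u·sn v·dn u·dn v)/D = 0.8009789826220061/0.9691532811829201 = 0.8264729616808959
dn(u+v) = (dn u·dn v − m·sn u·sn v·cn u·cn v)/D = 0.9545737681682853/0.9691532811829201 = 0.9849564426002464

sn(u+v)=0.56297641 cn(u+v)=0.82647296 dn(u+v)=0.98495644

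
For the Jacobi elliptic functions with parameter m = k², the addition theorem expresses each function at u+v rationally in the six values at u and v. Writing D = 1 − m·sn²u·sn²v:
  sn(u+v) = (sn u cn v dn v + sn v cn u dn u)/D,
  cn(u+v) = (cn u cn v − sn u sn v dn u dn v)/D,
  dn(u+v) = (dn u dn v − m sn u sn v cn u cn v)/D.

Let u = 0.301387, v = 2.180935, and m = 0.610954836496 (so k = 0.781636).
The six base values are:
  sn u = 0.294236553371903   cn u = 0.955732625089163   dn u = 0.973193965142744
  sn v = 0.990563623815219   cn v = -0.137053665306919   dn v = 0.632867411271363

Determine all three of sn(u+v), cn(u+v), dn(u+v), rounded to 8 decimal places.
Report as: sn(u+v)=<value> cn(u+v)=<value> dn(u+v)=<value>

m = k² = 0.610954836496
D = 1 − m·sn²u·sn²v = 0.9481000299223089
sn(u+v) = (sn u·cn v·dn v + sn v·cn u·dn u)/D = 0.8958151881575601/0.9481000299223089 = 0.9448530322596518
cn(u+v) = (cn u·cn v − sn u·sn v·dn u·dn v)/D = -0.3104976898543984/0.9481000299223089 = -0.3274946525208335
dn(u+v) = (dn u·dn v − m·sn u·sn v·cn u·cn v)/D = 0.6392273974115517/0.9481000299223089 = 0.6742193621320026

sn(u+v)=0.94485303 cn(u+v)=-0.32749465 dn(u+v)=0.67421936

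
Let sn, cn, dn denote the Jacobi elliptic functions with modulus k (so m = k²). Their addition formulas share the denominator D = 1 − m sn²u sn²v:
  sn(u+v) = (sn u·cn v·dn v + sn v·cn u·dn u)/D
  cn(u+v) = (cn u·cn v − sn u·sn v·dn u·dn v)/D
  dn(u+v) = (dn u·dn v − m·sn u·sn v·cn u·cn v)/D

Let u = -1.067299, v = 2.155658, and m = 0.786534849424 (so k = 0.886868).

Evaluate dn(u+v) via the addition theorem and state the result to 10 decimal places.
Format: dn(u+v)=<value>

dn(u+v)=0.6890984142

sn u = -0.8086085228683798, cn u = 0.588347054674889, dn u = 0.6969404305336325
sn v = 0.9994460143629946, cn v = 0.03328159211823705, dn v = 0.4629647580621631
m = k² = 0.786534849424
D = 1 − m·sn²u·sn²v = 0.4862956067408352
dn(u+v) = (dn u·dn v − m·sn u·sn v·cn u·cn v)/D = 0.3351055314504288/0.4862956067408352 = 0.6890984142265115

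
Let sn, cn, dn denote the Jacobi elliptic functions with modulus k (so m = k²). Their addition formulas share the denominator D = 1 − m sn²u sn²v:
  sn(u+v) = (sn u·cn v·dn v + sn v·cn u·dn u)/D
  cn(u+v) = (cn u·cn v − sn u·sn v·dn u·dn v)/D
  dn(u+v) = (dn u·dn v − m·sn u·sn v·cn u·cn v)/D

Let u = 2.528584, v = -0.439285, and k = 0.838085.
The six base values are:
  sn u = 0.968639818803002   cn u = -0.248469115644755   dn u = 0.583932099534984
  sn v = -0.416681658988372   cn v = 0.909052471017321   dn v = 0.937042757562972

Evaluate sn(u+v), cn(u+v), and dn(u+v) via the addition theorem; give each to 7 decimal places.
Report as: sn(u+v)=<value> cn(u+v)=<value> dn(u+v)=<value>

m = k² = 0.702386467225
D = 1 − m·sn²u·sn²v = 0.8855779983724182
sn(u+v) = (sn u·cn v·dn v + sn v·cn u·dn u)/D = 0.8855637359402512/0.8855779983724182 = 0.999983894775849
cn(u+v) = (cn u·cn v − sn u·sn v·dn u·dn v)/D = -0.005026011225983045/0.8855779983724182 = -0.005675402093570782
dn(u+v) = (dn u·dn v − m·sn u·sn v·cn u·cn v)/D = 0.4831362924835641/0.8855779983724182 = 0.5455604061658129

sn(u+v)=0.9999839 cn(u+v)=-0.0056754 dn(u+v)=0.5455604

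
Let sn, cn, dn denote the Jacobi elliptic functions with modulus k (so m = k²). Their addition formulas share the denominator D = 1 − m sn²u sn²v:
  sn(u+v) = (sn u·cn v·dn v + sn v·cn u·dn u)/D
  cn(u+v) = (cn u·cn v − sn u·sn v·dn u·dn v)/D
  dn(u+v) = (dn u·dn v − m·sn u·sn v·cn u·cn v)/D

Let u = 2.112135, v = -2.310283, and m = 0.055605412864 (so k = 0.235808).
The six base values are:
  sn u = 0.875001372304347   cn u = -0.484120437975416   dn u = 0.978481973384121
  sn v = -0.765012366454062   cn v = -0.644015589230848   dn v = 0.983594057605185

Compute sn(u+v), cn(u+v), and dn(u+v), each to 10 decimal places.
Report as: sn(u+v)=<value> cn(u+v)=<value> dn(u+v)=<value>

m = k² = 0.055605412864
D = 1 − m·sn²u·sn²v = 0.9750843943108775
sn(u+v) = (sn u·cn v·dn v + sn v·cn u·dn u)/D = -0.1918807915572489/0.9750843943108775 = -0.1967837785906286
cn(u+v) = (cn u·cn v − sn u·sn v·dn u·dn v)/D = 0.9560184819656859/0.9750843943108775 = 0.9804469105890407
dn(u+v) = (dn u·dn v − m·sn u·sn v·cn u·cn v)/D = 0.9740340254294604/0.9750843943108775 = 0.9989227918244354

sn(u+v)=-0.1967837786 cn(u+v)=0.9804469106 dn(u+v)=0.9989227918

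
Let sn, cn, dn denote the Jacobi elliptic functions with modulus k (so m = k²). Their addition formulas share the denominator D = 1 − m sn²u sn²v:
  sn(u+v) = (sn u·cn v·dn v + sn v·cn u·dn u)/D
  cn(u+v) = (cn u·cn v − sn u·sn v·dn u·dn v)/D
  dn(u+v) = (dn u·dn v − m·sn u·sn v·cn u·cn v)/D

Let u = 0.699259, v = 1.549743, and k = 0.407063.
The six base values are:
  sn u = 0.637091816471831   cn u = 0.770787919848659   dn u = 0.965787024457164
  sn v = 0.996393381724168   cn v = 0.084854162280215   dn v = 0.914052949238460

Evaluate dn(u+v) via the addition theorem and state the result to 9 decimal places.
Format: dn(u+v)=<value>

m = k² = 0.165700285969
D = 1 − m·sn²u·sn²v = 0.9332288310500585
dn(u+v) = (dn u·dn v − m·sn u·sn v·cn u·cn v)/D = 0.8759008625064915/0.9332288310500585 = 0.9385702984775319

dn(u+v)=0.938570298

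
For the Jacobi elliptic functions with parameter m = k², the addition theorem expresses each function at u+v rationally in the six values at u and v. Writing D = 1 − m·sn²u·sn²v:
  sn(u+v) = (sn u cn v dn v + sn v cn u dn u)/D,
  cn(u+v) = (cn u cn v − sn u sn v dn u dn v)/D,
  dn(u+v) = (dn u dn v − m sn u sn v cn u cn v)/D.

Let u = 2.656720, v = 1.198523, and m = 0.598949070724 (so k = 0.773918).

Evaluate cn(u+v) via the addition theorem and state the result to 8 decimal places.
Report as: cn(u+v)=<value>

cn(u+v)=-0.99913411

sn u = 0.8913898172295058, cn u = -0.4532374584470576, dn u = 0.7239403008677783
sn v = 0.8772273195305504, cn v = 0.4800752335512066, dn v = 0.7342288861001539
m = k² = 0.598949070724
D = 1 − m·sn²u·sn²v = 0.6337736997250295
cn(u+v) = (cn u·cn v − sn u·sn v·dn u·dn v)/D = -0.6332249218587984/0.6337736997250295 = -0.9991341106983941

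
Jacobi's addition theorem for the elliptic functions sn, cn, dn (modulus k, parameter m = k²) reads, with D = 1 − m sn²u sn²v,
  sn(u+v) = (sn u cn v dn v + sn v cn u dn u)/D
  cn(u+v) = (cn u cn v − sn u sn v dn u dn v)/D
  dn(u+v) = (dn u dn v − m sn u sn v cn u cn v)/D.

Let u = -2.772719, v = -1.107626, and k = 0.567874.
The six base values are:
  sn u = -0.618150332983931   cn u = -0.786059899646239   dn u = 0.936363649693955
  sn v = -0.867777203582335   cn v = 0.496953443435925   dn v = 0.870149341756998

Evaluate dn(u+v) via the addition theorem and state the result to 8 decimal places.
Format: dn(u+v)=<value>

m = k² = 0.322480879876
D = 1 − m·sn²u·sn²v = 0.9072084008558657
dn(u+v) = (dn u·dn v − m·sn u·sn v·cn u·cn v)/D = 0.8823499073751323/0.9072084008558657 = 0.9725989161285525

dn(u+v)=0.97259892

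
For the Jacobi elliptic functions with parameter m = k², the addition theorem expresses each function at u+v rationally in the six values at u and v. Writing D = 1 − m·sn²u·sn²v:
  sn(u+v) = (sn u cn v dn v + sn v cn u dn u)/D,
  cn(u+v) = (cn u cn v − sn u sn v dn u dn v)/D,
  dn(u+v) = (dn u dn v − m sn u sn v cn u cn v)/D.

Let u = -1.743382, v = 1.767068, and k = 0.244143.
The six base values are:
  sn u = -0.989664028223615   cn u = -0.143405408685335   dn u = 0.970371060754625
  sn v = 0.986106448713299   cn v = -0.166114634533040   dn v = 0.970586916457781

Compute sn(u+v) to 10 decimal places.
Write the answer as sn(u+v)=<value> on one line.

m = k² = 0.059605804449
D = 1 − m·sn²u·sn²v = 0.9432309375848848
sn(u+v) = (sn u·cn v·dn v + sn v·cn u·dn u)/D = 0.02233915456086256/0.9432309375848848 = 0.0236836533564742

sn(u+v)=0.0236836534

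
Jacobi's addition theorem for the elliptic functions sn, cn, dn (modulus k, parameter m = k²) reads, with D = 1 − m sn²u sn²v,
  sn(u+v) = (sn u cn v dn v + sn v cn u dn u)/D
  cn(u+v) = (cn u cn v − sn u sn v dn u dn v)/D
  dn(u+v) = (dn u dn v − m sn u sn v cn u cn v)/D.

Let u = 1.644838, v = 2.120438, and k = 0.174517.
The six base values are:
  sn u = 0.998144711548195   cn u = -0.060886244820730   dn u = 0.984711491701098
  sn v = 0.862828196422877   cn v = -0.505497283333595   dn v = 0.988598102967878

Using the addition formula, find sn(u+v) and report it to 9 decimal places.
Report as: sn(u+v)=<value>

sn(u+v)=-0.563261634

m = k² = 0.030456183289
D = 1 − m·sn²u·sn²v = 0.9774102639908298
sn(u+v) = (sn u·cn v·dn v + sn v·cn u·dn u)/D = -0.5505377019514114/0.9774102639908298 = -0.5632616335575709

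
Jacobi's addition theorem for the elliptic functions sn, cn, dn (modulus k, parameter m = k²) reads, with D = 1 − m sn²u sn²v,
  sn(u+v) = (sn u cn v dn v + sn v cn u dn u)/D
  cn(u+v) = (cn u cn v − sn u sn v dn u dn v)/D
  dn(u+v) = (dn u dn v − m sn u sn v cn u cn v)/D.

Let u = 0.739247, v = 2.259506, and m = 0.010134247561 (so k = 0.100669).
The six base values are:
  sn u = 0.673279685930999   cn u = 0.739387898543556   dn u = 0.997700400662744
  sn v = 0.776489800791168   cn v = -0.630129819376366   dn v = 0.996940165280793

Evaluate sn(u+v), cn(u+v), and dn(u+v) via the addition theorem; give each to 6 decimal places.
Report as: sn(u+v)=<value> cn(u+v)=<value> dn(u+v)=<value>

sn(u+v)=0.150268 cn(u+v)=-0.988645 dn(u+v)=0.999886

m = k² = 0.010134247561
D = 1 − m·sn²u·sn²v = 0.9972301640814114
sn(u+v) = (sn u·cn v·dn v + sn v·cn u·dn u)/D = 0.149851438636761/0.9972301640814114 = 0.1502676553860514
cn(u+v) = (cn u·cn v − sn u·sn v·dn u·dn v)/D = -0.9859069664488286/0.9972301640814114 = -0.9886453518551427
dn(u+v) = (dn u·dn v − m·sn u·sn v·cn u·cn v)/D = 0.9971160569499111/0.9972301640814114 = 0.9998855759326079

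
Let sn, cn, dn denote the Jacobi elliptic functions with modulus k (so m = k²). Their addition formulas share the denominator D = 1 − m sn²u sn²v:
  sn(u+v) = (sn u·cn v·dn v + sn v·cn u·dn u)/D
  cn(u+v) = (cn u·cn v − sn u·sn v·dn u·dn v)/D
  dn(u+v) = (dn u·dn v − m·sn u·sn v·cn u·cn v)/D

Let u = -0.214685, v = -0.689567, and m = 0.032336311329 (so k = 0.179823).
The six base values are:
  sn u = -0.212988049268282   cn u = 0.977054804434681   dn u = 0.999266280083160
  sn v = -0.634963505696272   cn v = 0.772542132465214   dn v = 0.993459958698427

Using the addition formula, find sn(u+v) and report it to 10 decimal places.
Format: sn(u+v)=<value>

sn(u+v)=-0.7838686753

m = k² = 0.032336311329
D = 1 − m·sn²u·sn²v = 0.999408576632846
sn(u+v) = (sn u·cn v·dn v + sn v·cn u·dn u)/D = -0.7834050770558609/0.999408576632846 = -0.7838686753072176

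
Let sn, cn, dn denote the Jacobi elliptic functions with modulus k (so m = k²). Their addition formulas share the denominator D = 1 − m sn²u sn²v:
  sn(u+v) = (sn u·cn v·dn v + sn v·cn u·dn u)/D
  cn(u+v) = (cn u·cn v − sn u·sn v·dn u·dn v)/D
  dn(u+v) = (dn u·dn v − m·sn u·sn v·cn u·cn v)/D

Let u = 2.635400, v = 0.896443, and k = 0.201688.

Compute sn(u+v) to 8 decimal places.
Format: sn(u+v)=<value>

sn u = 0.5123275335859025, cn u = -0.8587901363719695, dn u = 0.9946470961498206
sn v = 0.7785105152979685, cn v = 0.6276315619617066, dn v = 0.9875960226177852
m = k² = 0.040678049344
D = 1 − m·sn²u·sn²v = 0.9935288051390407
sn(u+v) = (sn u·cn v·dn v + sn v·cn u·dn u)/D = -0.3474339275229534/0.9935288051390407 = -0.3496968842029007

sn(u+v)=-0.34969688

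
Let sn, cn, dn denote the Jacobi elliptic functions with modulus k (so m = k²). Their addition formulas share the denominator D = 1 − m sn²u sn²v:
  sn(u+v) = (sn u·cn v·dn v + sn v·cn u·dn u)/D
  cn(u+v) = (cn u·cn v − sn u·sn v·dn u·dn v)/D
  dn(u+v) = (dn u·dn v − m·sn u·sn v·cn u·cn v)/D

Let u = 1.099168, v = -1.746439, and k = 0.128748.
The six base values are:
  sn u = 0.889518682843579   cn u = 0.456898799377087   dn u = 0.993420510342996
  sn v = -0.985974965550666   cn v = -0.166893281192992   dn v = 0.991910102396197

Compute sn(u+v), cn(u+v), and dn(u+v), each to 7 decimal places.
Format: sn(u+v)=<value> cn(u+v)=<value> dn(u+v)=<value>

sn(u+v)=-0.6024621 cn(u+v)=0.7981475 dn(u+v)=0.9969872

m = k² = 0.016576047504
D = 1 − m·sn²u·sn²v = 0.9872496264908892
sn(u+v) = (sn u·cn v·dn v + sn v·cn u·dn u)/D = -0.5947804869695768/0.9872496264908892 = -0.6024621038183454
cn(u+v) = (cn u·cn v − sn u·sn v·dn u·dn v)/D = 0.7879708099457957/0.9872496264908892 = 0.7981474885400399
dn(u+v) = (dn u·dn v − m·sn u·sn v·cn u·cn v)/D = 0.9842752760247428/0.9872496264908892 = 0.9969872356632653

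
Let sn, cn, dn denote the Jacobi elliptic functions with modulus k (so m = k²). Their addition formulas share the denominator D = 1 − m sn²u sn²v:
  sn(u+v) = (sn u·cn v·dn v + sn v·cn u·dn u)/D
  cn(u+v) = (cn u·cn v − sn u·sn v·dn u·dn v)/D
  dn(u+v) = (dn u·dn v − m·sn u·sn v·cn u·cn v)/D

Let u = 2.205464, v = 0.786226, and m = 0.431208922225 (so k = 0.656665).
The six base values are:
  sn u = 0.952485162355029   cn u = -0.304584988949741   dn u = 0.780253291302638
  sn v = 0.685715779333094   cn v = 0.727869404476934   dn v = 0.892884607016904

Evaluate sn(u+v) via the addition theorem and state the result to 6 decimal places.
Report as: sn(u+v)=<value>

sn(u+v)=0.558861

m = k² = 0.431208922225
D = 1 − m·sn²u·sn²v = 0.8160531042806015
sn(u+v) = (sn u·cn v·dn v + sn v·cn u·dn u)/D = 0.4560606193536133/0.8160531042806015 = 0.5588614478167537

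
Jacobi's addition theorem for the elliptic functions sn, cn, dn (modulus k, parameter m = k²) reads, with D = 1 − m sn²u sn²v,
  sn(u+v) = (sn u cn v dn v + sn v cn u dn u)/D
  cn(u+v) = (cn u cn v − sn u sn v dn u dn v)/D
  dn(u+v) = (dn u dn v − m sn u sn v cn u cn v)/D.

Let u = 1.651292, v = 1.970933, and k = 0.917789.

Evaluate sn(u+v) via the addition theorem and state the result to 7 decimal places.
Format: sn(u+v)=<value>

sn(u+v)=0.8199799

sn u = 0.9540761703965089, cn u = 0.2995641184813892, dn u = 0.4829632641280073
sn v = 0.9871751795258823, cn v = 0.1596407370568117, dn v = 0.4232380416402712
m = k² = 0.842336648521
D = 1 − m·sn²u·sn²v = 0.2527941751382154
sn(u+v) = (sn u·cn v·dn v + sn v·cn u·dn u)/D = 0.2072861310792345/0.2527941751382154 = 0.8199798550180228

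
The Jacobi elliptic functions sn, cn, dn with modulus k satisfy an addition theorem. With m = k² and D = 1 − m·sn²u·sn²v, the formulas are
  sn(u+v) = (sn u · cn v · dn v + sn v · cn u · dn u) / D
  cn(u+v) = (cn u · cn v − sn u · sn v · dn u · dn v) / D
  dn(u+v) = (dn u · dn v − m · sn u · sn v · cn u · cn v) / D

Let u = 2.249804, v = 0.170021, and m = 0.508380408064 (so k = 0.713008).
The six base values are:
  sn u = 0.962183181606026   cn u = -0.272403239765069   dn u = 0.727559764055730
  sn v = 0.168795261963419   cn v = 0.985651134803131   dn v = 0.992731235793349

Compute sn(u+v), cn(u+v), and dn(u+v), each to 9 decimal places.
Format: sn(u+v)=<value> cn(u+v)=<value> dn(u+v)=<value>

sn(u+v)=0.920372021 cn(u+v)=-0.391043913 dn(u+v)=0.754558650

m = k² = 0.508380408064
D = 1 − m·sn²u·sn²v = 0.9865901218350662
sn(u+v) = (sn u·cn v·dn v + sn v·cn u·dn u)/D = 0.9080299447766301/0.9865901218350662 = 0.9203720214506978
cn(u+v) = (cn u·cn v − sn u·sn v·dn u·dn v)/D = -0.3858000620677515/0.9865901218350662 = -0.3910439133022739
dn(u+v) = (dn u·dn v − m·sn u·sn v·cn u·cn v)/D = 0.7444401102246015/0.9865901218350662 = 0.7545586497865359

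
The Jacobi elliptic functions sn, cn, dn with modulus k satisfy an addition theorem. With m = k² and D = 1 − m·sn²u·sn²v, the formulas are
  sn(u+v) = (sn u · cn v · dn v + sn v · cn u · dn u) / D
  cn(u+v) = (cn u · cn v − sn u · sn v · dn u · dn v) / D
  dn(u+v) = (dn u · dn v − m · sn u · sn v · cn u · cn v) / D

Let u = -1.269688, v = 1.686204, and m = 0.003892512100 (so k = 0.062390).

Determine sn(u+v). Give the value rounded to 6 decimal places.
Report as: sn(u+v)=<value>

sn(u+v)=0.404535

sn u = -0.954723221006554, cn u = 0.2974954979001708, dn u = 0.9982244182156962
sn v = 0.993548238447745, cn v = -0.1134103076328725, dn v = 0.9980769273924313
m = k² = 0.0038925121
D = 1 − m·sn²u·sn²v = 0.9964976232756449
sn(u+v) = (sn u·cn v·dn v + sn v·cn u·dn u)/D = 0.403118540934861/0.9964976232756449 = 0.4045353762207146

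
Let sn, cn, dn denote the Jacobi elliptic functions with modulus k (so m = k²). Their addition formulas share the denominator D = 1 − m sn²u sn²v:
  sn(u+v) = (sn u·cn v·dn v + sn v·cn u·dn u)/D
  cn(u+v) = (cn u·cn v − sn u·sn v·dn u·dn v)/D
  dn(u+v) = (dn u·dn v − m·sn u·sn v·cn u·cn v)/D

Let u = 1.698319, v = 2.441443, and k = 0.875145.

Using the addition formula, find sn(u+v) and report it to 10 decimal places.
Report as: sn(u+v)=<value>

sn(u+v)=0.2285734914

sn u = 0.970595711381999, cn u = 0.2407155272242972, dn u = 0.5277303115355545
sn v = 0.9922425270281867, cn v = -0.1243172053929714, dn v = 0.4959412337745435
m = k² = 0.765878771025
D = 1 − m·sn²u·sn²v = 0.2896499076065378
sn(u+v) = (sn u·cn v·dn v + sn v·cn u·dn u)/D = 0.06620629065735416/0.2896499076065378 = 0.2285734913725199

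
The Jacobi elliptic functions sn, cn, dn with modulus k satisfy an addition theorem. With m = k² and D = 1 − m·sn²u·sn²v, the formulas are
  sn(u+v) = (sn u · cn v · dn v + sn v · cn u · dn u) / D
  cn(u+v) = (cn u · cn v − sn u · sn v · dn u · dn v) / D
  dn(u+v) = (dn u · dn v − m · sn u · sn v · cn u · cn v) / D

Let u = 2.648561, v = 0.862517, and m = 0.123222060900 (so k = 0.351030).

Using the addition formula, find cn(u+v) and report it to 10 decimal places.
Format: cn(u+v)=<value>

cn(u+v)=-0.9650960126

sn u = 0.558923405488319, cn u = -0.8292192875213047, dn u = 0.980564122481719
sn v = 0.7520646869980078, cn v = 0.6590893009073873, dn v = 0.9645234279041242
m = k² = 0.1232220609
D = 1 − m·sn²u·sn²v = 0.9782277428482692
cn(u+v) = (cn u·cn v − sn u·sn v·dn u·dn v)/D = -0.9440836940856145/0.9782277428482692 = -0.9650960126491212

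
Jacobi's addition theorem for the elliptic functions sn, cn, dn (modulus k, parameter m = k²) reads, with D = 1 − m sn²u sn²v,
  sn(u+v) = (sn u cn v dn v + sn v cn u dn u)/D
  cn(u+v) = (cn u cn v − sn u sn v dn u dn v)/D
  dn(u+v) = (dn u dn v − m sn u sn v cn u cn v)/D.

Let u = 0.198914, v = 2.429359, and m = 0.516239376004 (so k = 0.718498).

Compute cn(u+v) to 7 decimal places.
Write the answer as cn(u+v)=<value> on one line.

sn u = 0.1969468855748249, cn u = 0.9804141595582842, dn u = 0.9899374060943518
sn v = 0.9207802525605755, cn v = -0.3900816920780604, dn v = 0.7498756771705261
m = k² = 0.516239376004
D = 1 − m·sn²u·sn²v = 0.9830229840993165
cn(u+v) = (cn u·cn v − sn u·sn v·dn u·dn v)/D = -0.5170592988109807/0.9830229840993165 = -0.5259890228148941

cn(u+v)=-0.5259890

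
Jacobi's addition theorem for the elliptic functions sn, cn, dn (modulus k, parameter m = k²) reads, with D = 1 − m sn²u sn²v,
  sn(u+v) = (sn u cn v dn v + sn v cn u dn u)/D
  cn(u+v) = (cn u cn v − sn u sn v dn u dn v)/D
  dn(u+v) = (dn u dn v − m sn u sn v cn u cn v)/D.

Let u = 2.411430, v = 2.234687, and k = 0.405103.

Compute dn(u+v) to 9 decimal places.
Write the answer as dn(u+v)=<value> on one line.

dn(u+v)=0.920022246

sn u = 0.7558501577257039, cn u = -0.6547446365309367, dn u = 0.9519681167250075
sn v = 0.8541785081067848, cn v = -0.5199798806573841, dn v = 0.9382233465300265
m = k² = 0.164108440609
D = 1 − m·sn²u·sn²v = 0.9315931464841504
dn(u+v) = (dn u·dn v − m·sn u·sn v·cn u·cn v)/D = 0.8570864187337675/0.9315931464841504 = 0.9200222457286502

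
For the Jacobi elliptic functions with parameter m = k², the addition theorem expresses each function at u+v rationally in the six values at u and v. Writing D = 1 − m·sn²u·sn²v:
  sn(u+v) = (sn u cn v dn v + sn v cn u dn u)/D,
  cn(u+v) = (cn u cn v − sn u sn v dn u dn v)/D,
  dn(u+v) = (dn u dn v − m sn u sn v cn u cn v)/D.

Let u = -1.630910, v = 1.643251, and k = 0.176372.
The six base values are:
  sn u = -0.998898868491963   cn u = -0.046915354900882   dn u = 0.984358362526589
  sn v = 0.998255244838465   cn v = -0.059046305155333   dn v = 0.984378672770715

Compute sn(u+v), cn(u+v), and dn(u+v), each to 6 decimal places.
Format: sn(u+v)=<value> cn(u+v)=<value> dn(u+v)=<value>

sn(u+v)=0.012341 cn(u+v)=0.999924 dn(u+v)=0.999998

m = k² = 0.031107082384
D = 1 − m·sn²u·sn²v = 0.969069600953591
sn(u+v) = (sn u·cn v·dn v + sn v·cn u·dn u)/D = 0.011958974938448/0.969069600953591 = 0.01234067700264257
cn(u+v) = (cn u·cn v − sn u·sn v·dn u·dn v)/D = 0.9689958072204304/0.969069600953591 = 0.999923850946219
dn(u+v) = (dn u·dn v − m·sn u·sn v·cn u·cn v)/D = 0.9690673055305359/0.969069600953591 = 0.9999976313124952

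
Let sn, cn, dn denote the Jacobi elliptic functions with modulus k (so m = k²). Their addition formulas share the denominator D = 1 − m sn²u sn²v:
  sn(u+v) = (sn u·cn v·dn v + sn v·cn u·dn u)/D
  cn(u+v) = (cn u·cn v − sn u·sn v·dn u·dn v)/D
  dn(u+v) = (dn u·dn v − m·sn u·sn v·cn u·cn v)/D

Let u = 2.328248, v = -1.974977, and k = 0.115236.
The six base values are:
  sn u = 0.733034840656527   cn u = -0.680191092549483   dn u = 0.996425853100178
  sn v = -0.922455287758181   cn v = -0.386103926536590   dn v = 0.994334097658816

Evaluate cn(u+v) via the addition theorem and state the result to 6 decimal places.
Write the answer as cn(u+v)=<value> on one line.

cn(u+v)=0.938279

m = k² = 0.013279335696
D = 1 − m·sn²u·sn²v = 0.9939282171250627
cn(u+v) = (cn u·cn v − sn u·sn v·dn u·dn v)/D = 0.9325819637794454/0.9939282171250627 = 0.938278990083347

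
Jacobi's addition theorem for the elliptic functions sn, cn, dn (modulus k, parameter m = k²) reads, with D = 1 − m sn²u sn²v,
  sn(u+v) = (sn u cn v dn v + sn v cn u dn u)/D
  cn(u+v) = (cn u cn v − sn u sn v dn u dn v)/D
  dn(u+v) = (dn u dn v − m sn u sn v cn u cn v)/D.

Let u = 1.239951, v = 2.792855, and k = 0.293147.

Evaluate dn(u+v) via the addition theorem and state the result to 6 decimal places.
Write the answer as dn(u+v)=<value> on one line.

dn(u+v)=0.977052

sn u = 0.9390668406890176, cn u = 0.3437345905176656, dn u = 0.9613627692272476
sn v = 0.4065552280134116, cn v = -0.9136262072505161, dn v = 0.9928726108761151
m = k² = 0.085935163609
D = 1 − m·sn²u·sn²v = 0.9874742707658419
dn(u+v) = (dn u·dn v − m·sn u·sn v·cn u·cn v)/D = 0.9648141197448796/0.9874742707658419 = 0.9770524137268021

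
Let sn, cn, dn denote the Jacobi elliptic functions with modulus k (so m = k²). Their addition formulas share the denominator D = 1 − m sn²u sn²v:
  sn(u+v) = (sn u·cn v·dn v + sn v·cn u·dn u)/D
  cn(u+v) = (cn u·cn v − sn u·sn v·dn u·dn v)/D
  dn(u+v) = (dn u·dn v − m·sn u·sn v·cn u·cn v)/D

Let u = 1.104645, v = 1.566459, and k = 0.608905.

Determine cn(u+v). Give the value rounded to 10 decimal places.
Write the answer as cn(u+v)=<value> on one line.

sn u = 0.8622453148226321, cn u = 0.5064908854722067, dn u = 0.8510865066239839
sn v = 0.9884551647392307, cn v = 0.151513653841297, dn v = 0.7985900905827372
m = k² = 0.370765299025
D = 1 − m·sn²u·sn²v = 0.7306762102796532
cn(u+v) = (cn u·cn v − sn u·sn v·dn u·dn v)/D = -0.5025355880698465/0.7306762102796532 = -0.6877678252005906

cn(u+v)=-0.6877678252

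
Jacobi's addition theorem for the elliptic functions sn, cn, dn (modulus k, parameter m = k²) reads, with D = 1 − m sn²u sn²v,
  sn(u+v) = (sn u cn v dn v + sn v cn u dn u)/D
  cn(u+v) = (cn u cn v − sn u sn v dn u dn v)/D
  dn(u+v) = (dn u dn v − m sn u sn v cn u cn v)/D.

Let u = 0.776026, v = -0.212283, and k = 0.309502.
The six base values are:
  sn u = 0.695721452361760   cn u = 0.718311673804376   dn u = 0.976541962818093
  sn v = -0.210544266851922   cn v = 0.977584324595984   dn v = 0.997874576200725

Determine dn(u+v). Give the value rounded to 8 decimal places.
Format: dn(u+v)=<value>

dn(u+v)=0.98634678

m = k² = 0.095791488004
D = 1 − m·sn²u·sn²v = 0.9979446558587195
dn(u+v) = (dn u·dn v − m·sn u·sn v·cn u·cn v)/D = 0.9843194972350003/0.9979446558587195 = 0.9863467793091242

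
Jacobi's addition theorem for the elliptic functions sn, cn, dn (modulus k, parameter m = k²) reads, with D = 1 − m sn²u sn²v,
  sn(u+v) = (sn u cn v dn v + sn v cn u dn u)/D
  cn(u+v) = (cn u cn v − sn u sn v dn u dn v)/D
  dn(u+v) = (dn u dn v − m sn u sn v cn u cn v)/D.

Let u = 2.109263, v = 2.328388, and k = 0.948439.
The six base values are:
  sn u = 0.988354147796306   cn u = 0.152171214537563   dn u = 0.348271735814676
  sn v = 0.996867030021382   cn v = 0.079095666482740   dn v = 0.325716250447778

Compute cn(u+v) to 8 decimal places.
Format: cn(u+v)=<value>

cn(u+v)=-0.78656794

m = k² = 0.899536536721
D = 1 − m·sn²u·sn²v = 0.1267905010564993
cn(u+v) = (cn u·cn v − sn u·sn v·dn u·dn v)/D = -0.09972934265353294/0.1267905010564993 = -0.7865679354724878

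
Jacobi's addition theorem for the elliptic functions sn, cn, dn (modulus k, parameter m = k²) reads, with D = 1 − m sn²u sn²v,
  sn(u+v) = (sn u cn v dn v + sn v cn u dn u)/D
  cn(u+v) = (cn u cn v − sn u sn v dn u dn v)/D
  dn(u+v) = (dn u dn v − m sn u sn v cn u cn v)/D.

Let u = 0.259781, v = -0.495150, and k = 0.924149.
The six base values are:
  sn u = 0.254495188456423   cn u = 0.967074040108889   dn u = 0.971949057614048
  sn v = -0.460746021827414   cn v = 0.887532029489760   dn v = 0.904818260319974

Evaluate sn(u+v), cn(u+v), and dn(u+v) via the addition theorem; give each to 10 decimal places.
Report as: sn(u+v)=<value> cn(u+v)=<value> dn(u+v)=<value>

m = k² = 0.854051374201
D = 1 − m·sn²u·sn²v = 0.9882573440710169
sn(u+v) = (sn u·cn v·dn v + sn v·cn u·dn u)/D = -0.2287030225112675/0.9882573440710169 = -0.2314205139818649
cn(u+v) = (cn u·cn v − sn u·sn v·dn u·dn v)/D = 0.9614299275581715/0.9882573440710169 = 0.9728538151790173
dn(u+v) = (dn u·dn v − m·sn u·sn v·cn u·cn v)/D = 0.9653918163414521/0.9882573440710169 = 0.9768627798551207

sn(u+v)=-0.2314205140 cn(u+v)=0.9728538152 dn(u+v)=0.9768627799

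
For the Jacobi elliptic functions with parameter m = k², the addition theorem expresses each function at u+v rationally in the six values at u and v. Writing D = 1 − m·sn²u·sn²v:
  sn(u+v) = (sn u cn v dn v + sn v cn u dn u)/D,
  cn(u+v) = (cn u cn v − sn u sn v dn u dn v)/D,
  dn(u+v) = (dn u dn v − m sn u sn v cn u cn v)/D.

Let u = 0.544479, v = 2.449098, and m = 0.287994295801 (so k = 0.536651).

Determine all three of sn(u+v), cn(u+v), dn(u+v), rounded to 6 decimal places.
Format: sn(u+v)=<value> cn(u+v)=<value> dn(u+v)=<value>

sn u = 0.5117337036869289, cn u = 0.8591441185917869, dn u = 0.9615521490390477
sn v = 0.8011214759832764, cn v = -0.598501780046122, dn v = 0.9028657278780839
m = k² = 0.287994295801
D = 1 − m·sn²u·sn²v = 0.9515974015520834
sn(u+v) = (sn u·cn v·dn v + sn v·cn u·dn u)/D = 0.3852920875684632/0.9515974015520834 = 0.404889806277361
cn(u+v) = (cn u·cn v − sn u·sn v·dn u·dn v)/D = -0.8701078219955345/0.9515974015520834 = -0.9143654875227307
dn(u+v) = (dn u·dn v − m·sn u·sn v·cn u·cn v)/D = 0.9288621337523843/0.9515974015520834 = 0.9761083124411467

sn(u+v)=0.404890 cn(u+v)=-0.914365 dn(u+v)=0.976108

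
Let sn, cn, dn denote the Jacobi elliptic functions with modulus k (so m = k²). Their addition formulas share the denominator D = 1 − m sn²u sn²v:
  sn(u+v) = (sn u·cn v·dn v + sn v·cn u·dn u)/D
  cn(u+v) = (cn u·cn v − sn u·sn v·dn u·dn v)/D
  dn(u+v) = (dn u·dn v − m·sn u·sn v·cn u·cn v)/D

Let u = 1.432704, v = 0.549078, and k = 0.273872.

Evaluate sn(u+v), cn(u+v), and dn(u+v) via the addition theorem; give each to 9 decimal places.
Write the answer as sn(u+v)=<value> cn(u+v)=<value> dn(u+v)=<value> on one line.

sn u = 0.9868323818468913, cn u = 0.1617462523163713, dn u = 0.9627857601817808
sn v = 0.5202396244189865, cn v = 0.8540203353459401, dn v = 0.9897978155322456
m = k² = 0.075005872384
D = 1 − m·sn²u·sn²v = 0.9802308086297971
sn(u+v) = (sn u·cn v·dn v + sn v·cn u·dn u)/D = 0.9151921264648716/0.9802308086297971 = 0.9336496245656276
cn(u+v) = (cn u·cn v − sn u·sn v·dn u·dn v)/D = -0.3511065505565688/0.9802308086297971 = -0.3581876303677483
dn(u+v) = (dn u·dn v − m·sn u·sn v·cn u·cn v)/D = 0.9476440642402018/0.9802308086297971 = 0.9667560495929054

sn(u+v)=0.933649625 cn(u+v)=-0.358187630 dn(u+v)=0.966756050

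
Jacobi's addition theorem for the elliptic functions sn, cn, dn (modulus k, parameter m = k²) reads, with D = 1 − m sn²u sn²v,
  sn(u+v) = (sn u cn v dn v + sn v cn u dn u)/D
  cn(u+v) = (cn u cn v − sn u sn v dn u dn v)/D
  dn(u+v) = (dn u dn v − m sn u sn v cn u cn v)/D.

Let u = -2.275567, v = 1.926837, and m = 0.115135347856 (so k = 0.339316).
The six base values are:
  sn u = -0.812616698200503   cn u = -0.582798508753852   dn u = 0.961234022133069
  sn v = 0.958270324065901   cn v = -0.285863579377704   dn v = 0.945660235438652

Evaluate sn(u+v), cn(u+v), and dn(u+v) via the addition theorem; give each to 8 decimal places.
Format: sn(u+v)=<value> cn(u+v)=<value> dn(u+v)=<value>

sn(u+v)=-0.34095845 cn(u+v)=0.94007837 dn(u+v)=0.99328506

m = k² = 0.115135347856
D = 1 − m·sn²u·sn²v = 0.9301837947060971
sn(u+v) = (sn u·cn v·dn v + sn v·cn u·dn u)/D = -0.3171540244912762/0.9301837947060971 = -0.340958449605634
cn(u+v) = (cn u·cn v − sn u·sn v·dn u·dn v)/D = 0.8744456625101536/0.9301837947060971 = 0.9400783667559436
dn(u+v) = (dn u·dn v − m·sn u·sn v·cn u·cn v)/D = 0.9239376656945698/0.9301837947060971 = 0.9932850593107776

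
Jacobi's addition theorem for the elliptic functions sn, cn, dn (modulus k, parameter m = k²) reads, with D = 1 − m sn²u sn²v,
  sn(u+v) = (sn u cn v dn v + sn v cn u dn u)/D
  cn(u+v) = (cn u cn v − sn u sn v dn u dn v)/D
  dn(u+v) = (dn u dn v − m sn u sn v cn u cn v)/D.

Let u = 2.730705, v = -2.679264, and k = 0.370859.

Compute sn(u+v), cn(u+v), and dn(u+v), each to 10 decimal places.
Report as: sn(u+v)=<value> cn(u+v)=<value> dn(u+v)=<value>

sn u = 0.5011864095979431, cn u = -0.8653393454791726, dn u = 0.9825744411674067
sn v = -0.5441985296833807, cn v = -0.8389564710343718, dn v = 0.9794224396210438
m = k² = 0.137536397881
D = 1 − m·sn²u·sn²v = 0.9897686970139564
sn(u+v) = (sn u·cn v·dn v + sn v·cn u·dn u)/D = 0.0508891570473956/0.9897686970139564 = 0.05141520155256843
cn(u+v) = (cn u·cn v − sn u·sn v·dn u·dn v)/D = 0.9884595931466852/0.9897686970139564 = 0.9986773638414504
dn(u+v) = (dn u·dn v − m·sn u·sn v·cn u·cn v)/D = 0.9895887502957713/0.9897686970139564 = 0.9998181931609597

sn(u+v)=0.0514152016 cn(u+v)=0.9986773638 dn(u+v)=0.9998181932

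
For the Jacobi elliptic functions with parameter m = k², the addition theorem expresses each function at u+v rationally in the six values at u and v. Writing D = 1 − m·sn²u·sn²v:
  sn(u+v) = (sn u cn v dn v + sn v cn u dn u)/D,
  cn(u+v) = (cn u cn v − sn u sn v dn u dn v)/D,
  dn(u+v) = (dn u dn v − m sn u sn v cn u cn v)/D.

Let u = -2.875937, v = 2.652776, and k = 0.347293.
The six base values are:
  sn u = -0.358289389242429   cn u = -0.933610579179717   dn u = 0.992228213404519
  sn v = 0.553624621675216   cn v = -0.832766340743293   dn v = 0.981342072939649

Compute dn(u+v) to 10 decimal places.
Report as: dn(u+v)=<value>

dn(u+v)=0.9970476214

m = k² = 0.120612427849
D = 1 − m·sn²u·sn²v = 0.995254404188364
dn(u+v) = (dn u·dn v − m·sn u·sn v·cn u·cn v)/D = 0.9923160364020414/0.995254404188364 = 0.9970476214182455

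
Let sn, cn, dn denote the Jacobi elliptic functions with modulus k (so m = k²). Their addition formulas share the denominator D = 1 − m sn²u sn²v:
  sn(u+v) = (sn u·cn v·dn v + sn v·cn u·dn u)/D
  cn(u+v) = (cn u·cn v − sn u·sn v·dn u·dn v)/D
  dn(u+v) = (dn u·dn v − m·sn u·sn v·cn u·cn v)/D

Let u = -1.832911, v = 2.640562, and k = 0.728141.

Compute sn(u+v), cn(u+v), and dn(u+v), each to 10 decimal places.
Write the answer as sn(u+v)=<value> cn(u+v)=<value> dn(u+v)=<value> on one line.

sn(u+v)=0.6940964983 cn(u+v)=0.7198819702 dn(u+v)=0.8628851142

sn u = -0.9994671023785773, cn u = 0.03264217001013285, dn u = 0.6858393447496125
sn v = 0.8543860233755077, cn v = -0.5196388390609254, dn v = 0.7829270727670525
m = k² = 0.530189315881
D = 1 − m·sn²u·sn²v = 0.6133871809798841
sn(u+v) = (sn u·cn v·dn v + sn v·cn u·dn u)/D = 0.425749894429092/0.6133871809798841 = 0.6940964983144217
cn(u+v) = (cn u·cn v − sn u·sn v·dn u·dn v)/D = 0.4415663723428972/0.6133871809798841 = 0.7198819702059901
dn(u+v) = (dn u·dn v − m·sn u·sn v·cn u·cn v)/D = 0.5292826677208639/0.6133871809798841 = 0.8628851142199231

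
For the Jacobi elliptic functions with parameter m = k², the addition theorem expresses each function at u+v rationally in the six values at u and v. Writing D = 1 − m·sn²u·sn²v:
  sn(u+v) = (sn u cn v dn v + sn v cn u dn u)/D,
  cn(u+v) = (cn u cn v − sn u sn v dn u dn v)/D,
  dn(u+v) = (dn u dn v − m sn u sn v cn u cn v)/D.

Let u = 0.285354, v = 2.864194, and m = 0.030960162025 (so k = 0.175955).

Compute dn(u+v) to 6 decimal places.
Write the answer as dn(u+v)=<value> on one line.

dn(u+v)=0.999996

sn u = 0.2813839769244496, cn u = 0.9595952571423959, dn u = 0.9987735824662616
sn v = 0.2974376967977282, cn v = -0.9547412301370789, dn v = 0.9986295508071815
m = k² = 0.030960162025
D = 1 − m·sn²u·sn²v = 0.9997831327508742
dn(u+v) = (dn u·dn v − m·sn u·sn v·cn u·cn v)/D = 0.9997787683931458/0.9997831327508742 = 0.9999956346955801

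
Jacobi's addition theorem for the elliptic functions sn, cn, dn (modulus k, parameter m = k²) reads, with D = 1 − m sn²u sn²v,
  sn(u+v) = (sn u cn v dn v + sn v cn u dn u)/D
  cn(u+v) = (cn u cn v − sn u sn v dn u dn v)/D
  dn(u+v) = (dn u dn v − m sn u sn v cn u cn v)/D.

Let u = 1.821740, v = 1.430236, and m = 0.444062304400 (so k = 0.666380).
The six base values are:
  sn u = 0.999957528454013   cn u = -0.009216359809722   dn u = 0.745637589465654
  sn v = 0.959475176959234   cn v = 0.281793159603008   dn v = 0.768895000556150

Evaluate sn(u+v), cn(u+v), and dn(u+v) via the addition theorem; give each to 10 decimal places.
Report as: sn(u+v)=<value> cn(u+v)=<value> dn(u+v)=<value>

sn(u+v)=0.3553017702 cn(u+v)=-0.9347516526 dn(u+v)=0.9715667060

m = k² = 0.4440623044
D = 1 − m·sn²u·sn²v = 0.5912342459194468
sn(u+v) = (sn u·cn v·dn v + sn v·cn u·dn u)/D = 0.2100665742053494/0.5912342459194468 = 0.3553017702461879
cn(u+v) = (cn u·cn v − sn u·sn v·dn u·dn v)/D = -0.5526571884537152/0.5912342459194468 = -0.9347516526114972
dn(u+v) = (dn u·dn v − m·sn u·sn v·cn u·cn v)/D = 0.5744235087945479/0.5912342459194468 = 0.9715667060206298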